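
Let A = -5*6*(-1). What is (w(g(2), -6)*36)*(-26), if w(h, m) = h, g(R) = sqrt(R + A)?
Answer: -3744*sqrt(2) ≈ -5294.8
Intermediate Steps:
A = 30 (A = -30*(-1) = 30)
g(R) = sqrt(30 + R) (g(R) = sqrt(R + 30) = sqrt(30 + R))
(w(g(2), -6)*36)*(-26) = (sqrt(30 + 2)*36)*(-26) = (sqrt(32)*36)*(-26) = ((4*sqrt(2))*36)*(-26) = (144*sqrt(2))*(-26) = -3744*sqrt(2)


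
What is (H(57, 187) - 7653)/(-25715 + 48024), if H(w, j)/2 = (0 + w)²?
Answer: -165/3187 ≈ -0.051773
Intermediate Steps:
H(w, j) = 2*w² (H(w, j) = 2*(0 + w)² = 2*w²)
(H(57, 187) - 7653)/(-25715 + 48024) = (2*57² - 7653)/(-25715 + 48024) = (2*3249 - 7653)/22309 = (6498 - 7653)*(1/22309) = -1155*1/22309 = -165/3187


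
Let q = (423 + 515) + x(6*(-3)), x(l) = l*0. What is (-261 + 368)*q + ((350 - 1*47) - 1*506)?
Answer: 100163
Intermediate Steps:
x(l) = 0
q = 938 (q = (423 + 515) + 0 = 938 + 0 = 938)
(-261 + 368)*q + ((350 - 1*47) - 1*506) = (-261 + 368)*938 + ((350 - 1*47) - 1*506) = 107*938 + ((350 - 47) - 506) = 100366 + (303 - 506) = 100366 - 203 = 100163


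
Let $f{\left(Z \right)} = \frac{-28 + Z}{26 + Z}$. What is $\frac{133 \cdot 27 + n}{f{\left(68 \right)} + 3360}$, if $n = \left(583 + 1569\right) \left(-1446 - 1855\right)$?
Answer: $- \frac{333707567}{157940} \approx -2112.9$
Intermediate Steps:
$n = -7103752$ ($n = 2152 \left(-3301\right) = -7103752$)
$f{\left(Z \right)} = \frac{-28 + Z}{26 + Z}$
$\frac{133 \cdot 27 + n}{f{\left(68 \right)} + 3360} = \frac{133 \cdot 27 - 7103752}{\frac{-28 + 68}{26 + 68} + 3360} = \frac{3591 - 7103752}{\frac{1}{94} \cdot 40 + 3360} = - \frac{7100161}{\frac{1}{94} \cdot 40 + 3360} = - \frac{7100161}{\frac{20}{47} + 3360} = - \frac{7100161}{\frac{157940}{47}} = \left(-7100161\right) \frac{47}{157940} = - \frac{333707567}{157940}$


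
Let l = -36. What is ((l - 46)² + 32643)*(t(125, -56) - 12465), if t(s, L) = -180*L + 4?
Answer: -93732827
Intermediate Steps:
t(s, L) = 4 - 180*L
((l - 46)² + 32643)*(t(125, -56) - 12465) = ((-36 - 46)² + 32643)*((4 - 180*(-56)) - 12465) = ((-82)² + 32643)*((4 + 10080) - 12465) = (6724 + 32643)*(10084 - 12465) = 39367*(-2381) = -93732827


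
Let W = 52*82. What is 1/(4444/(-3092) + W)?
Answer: 773/3294961 ≈ 0.00023460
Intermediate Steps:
W = 4264
1/(4444/(-3092) + W) = 1/(4444/(-3092) + 4264) = 1/(4444*(-1/3092) + 4264) = 1/(-1111/773 + 4264) = 1/(3294961/773) = 773/3294961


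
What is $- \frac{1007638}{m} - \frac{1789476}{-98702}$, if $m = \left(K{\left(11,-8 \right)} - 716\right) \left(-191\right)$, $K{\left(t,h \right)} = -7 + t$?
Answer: $\frac{35974633579}{3355670596} \approx 10.721$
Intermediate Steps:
$m = 135992$ ($m = \left(\left(-7 + 11\right) - 716\right) \left(-191\right) = \left(4 - 716\right) \left(-191\right) = \left(-712\right) \left(-191\right) = 135992$)
$- \frac{1007638}{m} - \frac{1789476}{-98702} = - \frac{1007638}{135992} - \frac{1789476}{-98702} = \left(-1007638\right) \frac{1}{135992} - - \frac{894738}{49351} = - \frac{503819}{67996} + \frac{894738}{49351} = \frac{35974633579}{3355670596}$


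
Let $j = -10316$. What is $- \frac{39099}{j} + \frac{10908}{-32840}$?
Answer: $\frac{146435529}{42347180} \approx 3.458$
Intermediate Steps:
$- \frac{39099}{j} + \frac{10908}{-32840} = - \frac{39099}{-10316} + \frac{10908}{-32840} = \left(-39099\right) \left(- \frac{1}{10316}\right) + 10908 \left(- \frac{1}{32840}\right) = \frac{39099}{10316} - \frac{2727}{8210} = \frac{146435529}{42347180}$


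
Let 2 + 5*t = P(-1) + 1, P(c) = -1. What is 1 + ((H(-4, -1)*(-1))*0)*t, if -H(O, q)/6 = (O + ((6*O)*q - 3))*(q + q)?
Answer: 1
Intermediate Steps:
H(O, q) = -12*q*(-3 + O + 6*O*q) (H(O, q) = -6*(O + ((6*O)*q - 3))*(q + q) = -6*(O + (6*O*q - 3))*2*q = -6*(O + (-3 + 6*O*q))*2*q = -6*(-3 + O + 6*O*q)*2*q = -12*q*(-3 + O + 6*O*q))
t = -⅖ (t = -⅖ + (-1 + 1)/5 = -⅖ + (⅕)*0 = -⅖ + 0 = -⅖ ≈ -0.40000)
1 + ((H(-4, -1)*(-1))*0)*t = 1 + (((12*(-1)*(3 - 1*(-4) - 6*(-4)*(-1)))*(-1))*0)*(-⅖) = 1 + (((12*(-1)*(3 + 4 - 24))*(-1))*0)*(-⅖) = 1 + (((12*(-1)*(-17))*(-1))*0)*(-⅖) = 1 + ((204*(-1))*0)*(-⅖) = 1 - 204*0*(-⅖) = 1 + 0*(-⅖) = 1 + 0 = 1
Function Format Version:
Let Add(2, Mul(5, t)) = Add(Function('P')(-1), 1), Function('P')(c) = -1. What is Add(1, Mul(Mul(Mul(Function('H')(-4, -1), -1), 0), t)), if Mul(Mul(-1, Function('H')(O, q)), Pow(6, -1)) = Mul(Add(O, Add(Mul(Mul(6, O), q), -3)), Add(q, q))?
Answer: 1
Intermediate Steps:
Function('H')(O, q) = Mul(-12, q, Add(-3, O, Mul(6, O, q))) (Function('H')(O, q) = Mul(-6, Mul(Add(O, Add(Mul(Mul(6, O), q), -3)), Add(q, q))) = Mul(-6, Mul(Add(O, Add(Mul(6, O, q), -3)), Mul(2, q))) = Mul(-6, Mul(Add(O, Add(-3, Mul(6, O, q))), Mul(2, q))) = Mul(-6, Mul(Add(-3, O, Mul(6, O, q)), Mul(2, q))) = Mul(-6, Mul(2, q, Add(-3, O, Mul(6, O, q)))) = Mul(-12, q, Add(-3, O, Mul(6, O, q))))
t = Rational(-2, 5) (t = Add(Rational(-2, 5), Mul(Rational(1, 5), Add(-1, 1))) = Add(Rational(-2, 5), Mul(Rational(1, 5), 0)) = Add(Rational(-2, 5), 0) = Rational(-2, 5) ≈ -0.40000)
Add(1, Mul(Mul(Mul(Function('H')(-4, -1), -1), 0), t)) = Add(1, Mul(Mul(Mul(Mul(12, -1, Add(3, Mul(-1, -4), Mul(-6, -4, -1))), -1), 0), Rational(-2, 5))) = Add(1, Mul(Mul(Mul(Mul(12, -1, Add(3, 4, -24)), -1), 0), Rational(-2, 5))) = Add(1, Mul(Mul(Mul(Mul(12, -1, -17), -1), 0), Rational(-2, 5))) = Add(1, Mul(Mul(Mul(204, -1), 0), Rational(-2, 5))) = Add(1, Mul(Mul(-204, 0), Rational(-2, 5))) = Add(1, Mul(0, Rational(-2, 5))) = Add(1, 0) = 1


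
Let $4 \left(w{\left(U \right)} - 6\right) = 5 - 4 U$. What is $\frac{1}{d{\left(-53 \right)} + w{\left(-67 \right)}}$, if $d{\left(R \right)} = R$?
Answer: $\frac{4}{85} \approx 0.047059$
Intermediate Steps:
$w{\left(U \right)} = \frac{29}{4} - U$ ($w{\left(U \right)} = 6 + \frac{5 - 4 U}{4} = 6 - \left(- \frac{5}{4} + U\right) = \frac{29}{4} - U$)
$\frac{1}{d{\left(-53 \right)} + w{\left(-67 \right)}} = \frac{1}{-53 + \left(\frac{29}{4} - -67\right)} = \frac{1}{-53 + \left(\frac{29}{4} + 67\right)} = \frac{1}{-53 + \frac{297}{4}} = \frac{1}{\frac{85}{4}} = \frac{4}{85}$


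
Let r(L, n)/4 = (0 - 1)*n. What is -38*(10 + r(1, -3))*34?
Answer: -28424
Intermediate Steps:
r(L, n) = -4*n (r(L, n) = 4*((0 - 1)*n) = 4*(-n) = -4*n)
-38*(10 + r(1, -3))*34 = -38*(10 - 4*(-3))*34 = -38*(10 + 12)*34 = -38*22*34 = -836*34 = -28424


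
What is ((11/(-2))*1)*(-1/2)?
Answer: 11/4 ≈ 2.7500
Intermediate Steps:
((11/(-2))*1)*(-1/2) = ((11*(-½))*1)*(-1*½) = -11/2*1*(-½) = -11/2*(-½) = 11/4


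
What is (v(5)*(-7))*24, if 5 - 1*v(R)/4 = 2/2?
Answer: -2688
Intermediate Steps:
v(R) = 16 (v(R) = 20 - 8/2 = 20 - 4*1 = 20 - 4 = 16)
(v(5)*(-7))*24 = (16*(-7))*24 = -112*24 = -2688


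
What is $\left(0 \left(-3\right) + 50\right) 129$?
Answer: $6450$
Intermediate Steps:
$\left(0 \left(-3\right) + 50\right) 129 = \left(0 + 50\right) 129 = 50 \cdot 129 = 6450$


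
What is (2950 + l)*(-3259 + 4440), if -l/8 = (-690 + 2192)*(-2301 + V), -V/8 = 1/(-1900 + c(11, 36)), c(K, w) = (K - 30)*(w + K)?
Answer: 91210149132110/2793 ≈ 3.2657e+10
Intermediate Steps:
c(K, w) = (-30 + K)*(K + w)
V = 8/2793 (V = -8/(-1900 + (11² - 30*11 - 30*36 + 11*36)) = -8/(-1900 + (121 - 330 - 1080 + 396)) = -8/(-1900 - 893) = -8/(-2793) = -8*(-1/2793) = 8/2793 ≈ 0.0028643)
l = 77223046960/2793 (l = -8*(-690 + 2192)*(-2301 + 8/2793) = -12016*(-6426685)/2793 = -8*(-9652880870/2793) = 77223046960/2793 ≈ 2.7649e+7)
(2950 + l)*(-3259 + 4440) = (2950 + 77223046960/2793)*(-3259 + 4440) = (77231286310/2793)*1181 = 91210149132110/2793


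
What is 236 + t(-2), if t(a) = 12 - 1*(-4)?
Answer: 252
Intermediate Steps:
t(a) = 16 (t(a) = 12 + 4 = 16)
236 + t(-2) = 236 + 16 = 252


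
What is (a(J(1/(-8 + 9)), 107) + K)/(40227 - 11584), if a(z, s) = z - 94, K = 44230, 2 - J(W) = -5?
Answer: 44143/28643 ≈ 1.5411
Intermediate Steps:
J(W) = 7 (J(W) = 2 - 1*(-5) = 2 + 5 = 7)
a(z, s) = -94 + z
(a(J(1/(-8 + 9)), 107) + K)/(40227 - 11584) = ((-94 + 7) + 44230)/(40227 - 11584) = (-87 + 44230)/28643 = 44143*(1/28643) = 44143/28643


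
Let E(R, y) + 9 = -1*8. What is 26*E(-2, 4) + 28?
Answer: -414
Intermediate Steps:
E(R, y) = -17 (E(R, y) = -9 - 1*8 = -9 - 8 = -17)
26*E(-2, 4) + 28 = 26*(-17) + 28 = -442 + 28 = -414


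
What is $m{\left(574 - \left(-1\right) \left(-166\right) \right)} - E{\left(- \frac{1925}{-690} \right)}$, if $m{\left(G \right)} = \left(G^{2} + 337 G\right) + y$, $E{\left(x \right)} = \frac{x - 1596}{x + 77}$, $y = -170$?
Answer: $\frac{477893079}{1573} \approx 3.0381 \cdot 10^{5}$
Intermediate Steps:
$E{\left(x \right)} = \frac{-1596 + x}{77 + x}$
$m{\left(G \right)} = -170 + G^{2} + 337 G$ ($m{\left(G \right)} = \left(G^{2} + 337 G\right) - 170 = -170 + G^{2} + 337 G$)
$m{\left(574 - \left(-1\right) \left(-166\right) \right)} - E{\left(- \frac{1925}{-690} \right)} = \left(-170 + \left(574 - \left(-1\right) \left(-166\right)\right)^{2} + 337 \left(574 - \left(-1\right) \left(-166\right)\right)\right) - \frac{-1596 - \frac{1925}{-690}}{77 - \frac{1925}{-690}} = \left(-170 + \left(574 - 166\right)^{2} + 337 \left(574 - 166\right)\right) - \frac{-1596 - - \frac{385}{138}}{77 - - \frac{385}{138}} = \left(-170 + \left(574 - 166\right)^{2} + 337 \left(574 - 166\right)\right) - \frac{-1596 + \frac{385}{138}}{77 + \frac{385}{138}} = \left(-170 + 408^{2} + 337 \cdot 408\right) - \frac{1}{\frac{11011}{138}} \left(- \frac{219863}{138}\right) = \left(-170 + 166464 + 137496\right) - \frac{138}{11011} \left(- \frac{219863}{138}\right) = 303790 - - \frac{31409}{1573} = 303790 + \frac{31409}{1573} = \frac{477893079}{1573}$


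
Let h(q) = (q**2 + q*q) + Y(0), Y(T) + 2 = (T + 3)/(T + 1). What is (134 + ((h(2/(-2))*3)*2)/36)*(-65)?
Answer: -17485/2 ≈ -8742.5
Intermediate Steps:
Y(T) = -2 + (3 + T)/(1 + T) (Y(T) = -2 + (T + 3)/(T + 1) = -2 + (3 + T)/(1 + T))
h(q) = 1 + 2*q**2 (h(q) = (q**2 + q*q) + (1 - 1*0)/(1 + 0) = (q**2 + q**2) + (1 + 0)/1 = 2*q**2 + 1*1 = 2*q**2 + 1 = 1 + 2*q**2)
(134 + ((h(2/(-2))*3)*2)/36)*(-65) = (134 + (((1 + 2*(2/(-2))**2)*3)*2)/36)*(-65) = (134 + (((1 + 2*(2*(-1/2))**2)*3)*2)*(1/36))*(-65) = (134 + (((1 + 2*(-1)**2)*3)*2)*(1/36))*(-65) = (134 + (((1 + 2*1)*3)*2)*(1/36))*(-65) = (134 + (((1 + 2)*3)*2)*(1/36))*(-65) = (134 + ((3*3)*2)*(1/36))*(-65) = (134 + (9*2)*(1/36))*(-65) = (134 + 18*(1/36))*(-65) = (134 + 1/2)*(-65) = (269/2)*(-65) = -17485/2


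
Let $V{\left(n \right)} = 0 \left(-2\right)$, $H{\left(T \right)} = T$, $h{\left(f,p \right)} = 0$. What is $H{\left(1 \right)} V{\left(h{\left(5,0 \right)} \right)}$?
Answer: $0$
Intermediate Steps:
$V{\left(n \right)} = 0$
$H{\left(1 \right)} V{\left(h{\left(5,0 \right)} \right)} = 1 \cdot 0 = 0$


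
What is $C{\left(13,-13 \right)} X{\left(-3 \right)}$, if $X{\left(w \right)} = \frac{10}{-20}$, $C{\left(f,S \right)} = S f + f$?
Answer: $78$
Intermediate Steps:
$C{\left(f,S \right)} = f + S f$
$X{\left(w \right)} = - \frac{1}{2}$ ($X{\left(w \right)} = 10 \left(- \frac{1}{20}\right) = - \frac{1}{2}$)
$C{\left(13,-13 \right)} X{\left(-3 \right)} = 13 \left(1 - 13\right) \left(- \frac{1}{2}\right) = 13 \left(-12\right) \left(- \frac{1}{2}\right) = \left(-156\right) \left(- \frac{1}{2}\right) = 78$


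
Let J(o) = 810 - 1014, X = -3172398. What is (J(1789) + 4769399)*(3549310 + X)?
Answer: 1797566825840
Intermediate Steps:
J(o) = -204
(J(1789) + 4769399)*(3549310 + X) = (-204 + 4769399)*(3549310 - 3172398) = 4769195*376912 = 1797566825840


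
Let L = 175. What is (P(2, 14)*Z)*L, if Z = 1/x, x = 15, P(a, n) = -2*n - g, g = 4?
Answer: -1120/3 ≈ -373.33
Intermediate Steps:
P(a, n) = -4 - 2*n (P(a, n) = -2*n - 1*4 = -2*n - 4 = -4 - 2*n)
Z = 1/15 ≈ 0.066667
(P(2, 14)*Z)*L = ((-4 - 2*14)*(1/15))*175 = ((-4 - 28)*(1/15))*175 = -32*1/15*175 = -32/15*175 = -1120/3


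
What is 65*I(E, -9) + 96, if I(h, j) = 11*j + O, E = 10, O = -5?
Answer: -6664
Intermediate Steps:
I(h, j) = -5 + 11*j (I(h, j) = 11*j - 5 = -5 + 11*j)
65*I(E, -9) + 96 = 65*(-5 + 11*(-9)) + 96 = 65*(-5 - 99) + 96 = 65*(-104) + 96 = -6760 + 96 = -6664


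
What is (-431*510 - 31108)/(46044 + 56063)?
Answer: -250918/102107 ≈ -2.4574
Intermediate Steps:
(-431*510 - 31108)/(46044 + 56063) = (-219810 - 31108)/102107 = -250918*1/102107 = -250918/102107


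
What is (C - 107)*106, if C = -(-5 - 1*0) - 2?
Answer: -11024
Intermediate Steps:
C = 3 (C = -(-5 + 0) - 2 = -1*(-5) - 2 = 5 - 2 = 3)
(C - 107)*106 = (3 - 107)*106 = -104*106 = -11024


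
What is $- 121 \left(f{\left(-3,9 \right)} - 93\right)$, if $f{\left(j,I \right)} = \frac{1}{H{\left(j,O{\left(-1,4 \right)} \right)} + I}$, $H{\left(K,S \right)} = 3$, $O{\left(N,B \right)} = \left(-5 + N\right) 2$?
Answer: $\frac{134915}{12} \approx 11243.0$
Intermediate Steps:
$O{\left(N,B \right)} = -10 + 2 N$
$f{\left(j,I \right)} = \frac{1}{3 + I}$
$- 121 \left(f{\left(-3,9 \right)} - 93\right) = - 121 \left(\frac{1}{3 + 9} - 93\right) = - 121 \left(\frac{1}{12} - 93\right) = \left(-121\right) \left(- \frac{1115}{12}\right) = \frac{134915}{12}$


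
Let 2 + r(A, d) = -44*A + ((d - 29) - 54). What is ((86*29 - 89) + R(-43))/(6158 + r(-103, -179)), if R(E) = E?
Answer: 1181/5213 ≈ 0.22655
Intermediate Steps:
r(A, d) = -85 + d - 44*A (r(A, d) = -2 + (-44*A + ((d - 29) - 54)) = -2 + (-44*A + ((-29 + d) - 54)) = -2 + (-44*A + (-83 + d)) = -2 + (-83 + d - 44*A) = -85 + d - 44*A)
((86*29 - 89) + R(-43))/(6158 + r(-103, -179)) = ((86*29 - 89) - 43)/(6158 + (-85 - 179 - 44*(-103))) = ((2494 - 89) - 43)/(6158 + (-85 - 179 + 4532)) = (2405 - 43)/(6158 + 4268) = 2362/10426 = 2362*(1/10426) = 1181/5213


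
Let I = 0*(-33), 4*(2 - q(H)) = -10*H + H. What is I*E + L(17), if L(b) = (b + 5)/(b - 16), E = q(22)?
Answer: 22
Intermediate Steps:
q(H) = 2 + 9*H/4 (q(H) = 2 - (-10*H + H)/4 = 2 - (-9)*H/4 = 2 + 9*H/4)
E = 103/2 (E = 2 + (9/4)*22 = 2 + 99/2 = 103/2 ≈ 51.500)
L(b) = (5 + b)/(-16 + b)
I = 0
I*E + L(17) = 0*(103/2) + (5 + 17)/(-16 + 17) = 0 + 22/1 = 0 + 1*22 = 0 + 22 = 22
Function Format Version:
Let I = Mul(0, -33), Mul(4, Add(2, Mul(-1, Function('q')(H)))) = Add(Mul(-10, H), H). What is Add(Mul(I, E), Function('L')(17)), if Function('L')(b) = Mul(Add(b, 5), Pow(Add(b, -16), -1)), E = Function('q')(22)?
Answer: 22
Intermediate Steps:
Function('q')(H) = Add(2, Mul(Rational(9, 4), H)) (Function('q')(H) = Add(2, Mul(Rational(-1, 4), Add(Mul(-10, H), H))) = Add(2, Mul(Rational(-1, 4), Mul(-9, H))) = Add(2, Mul(Rational(9, 4), H)))
E = Rational(103, 2) (E = Add(2, Mul(Rational(9, 4), 22)) = Add(2, Rational(99, 2)) = Rational(103, 2) ≈ 51.500)
Function('L')(b) = Mul(Pow(Add(-16, b), -1), Add(5, b)) (Function('L')(b) = Mul(Add(5, b), Pow(Add(-16, b), -1)) = Mul(Pow(Add(-16, b), -1), Add(5, b)))
I = 0
Add(Mul(I, E), Function('L')(17)) = Add(Mul(0, Rational(103, 2)), Mul(Pow(Add(-16, 17), -1), Add(5, 17))) = Add(0, Mul(Pow(1, -1), 22)) = Add(0, Mul(1, 22)) = Add(0, 22) = 22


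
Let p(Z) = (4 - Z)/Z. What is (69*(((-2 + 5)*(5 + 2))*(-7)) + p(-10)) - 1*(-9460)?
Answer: -3422/5 ≈ -684.40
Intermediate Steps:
p(Z) = (4 - Z)/Z
(69*(((-2 + 5)*(5 + 2))*(-7)) + p(-10)) - 1*(-9460) = (69*(((-2 + 5)*(5 + 2))*(-7)) + (4 - 1*(-10))/(-10)) - 1*(-9460) = (69*((3*7)*(-7)) - (4 + 10)/10) + 9460 = (69*(21*(-7)) - 1/10*14) + 9460 = (69*(-147) - 7/5) + 9460 = (-10143 - 7/5) + 9460 = -50722/5 + 9460 = -3422/5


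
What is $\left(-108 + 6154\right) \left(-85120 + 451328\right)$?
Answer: $2214093568$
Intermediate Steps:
$\left(-108 + 6154\right) \left(-85120 + 451328\right) = 6046 \cdot 366208 = 2214093568$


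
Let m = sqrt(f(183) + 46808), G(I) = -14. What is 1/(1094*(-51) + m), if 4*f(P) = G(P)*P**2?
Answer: -111588/6226081679 - I*sqrt(281614)/6226081679 ≈ -1.7923e-5 - 8.5234e-8*I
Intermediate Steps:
f(P) = -7*P**2/2 (f(P) = (-14*P**2)/4 = -7*P**2/2)
m = I*sqrt(281614)/2 (m = sqrt(-7/2*183**2 + 46808) = sqrt(-7/2*33489 + 46808) = sqrt(-234423/2 + 46808) = sqrt(-140807/2) = I*sqrt(281614)/2 ≈ 265.34*I)
1/(1094*(-51) + m) = 1/(1094*(-51) + I*sqrt(281614)/2) = 1/(-55794 + I*sqrt(281614)/2)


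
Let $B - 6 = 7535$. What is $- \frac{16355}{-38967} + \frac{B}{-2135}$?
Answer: $- \frac{258932222}{83194545} \approx -3.1124$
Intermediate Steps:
$B = 7541$ ($B = 6 + 7535 = 7541$)
$- \frac{16355}{-38967} + \frac{B}{-2135} = - \frac{16355}{-38967} + \frac{7541}{-2135} = \left(-16355\right) \left(- \frac{1}{38967}\right) + 7541 \left(- \frac{1}{2135}\right) = \frac{16355}{38967} - \frac{7541}{2135} = - \frac{258932222}{83194545}$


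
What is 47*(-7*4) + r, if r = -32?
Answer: -1348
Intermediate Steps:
47*(-7*4) + r = 47*(-7*4) - 32 = 47*(-28) - 32 = -1316 - 32 = -1348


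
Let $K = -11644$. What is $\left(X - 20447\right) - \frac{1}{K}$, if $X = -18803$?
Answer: $- \frac{457026999}{11644} \approx -39250.0$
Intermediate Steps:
$\left(X - 20447\right) - \frac{1}{K} = \left(-18803 - 20447\right) - \frac{1}{-11644} = -39250 - - \frac{1}{11644} = -39250 + \frac{1}{11644} = - \frac{457026999}{11644}$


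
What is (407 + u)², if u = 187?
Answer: 352836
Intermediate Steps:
(407 + u)² = (407 + 187)² = 594² = 352836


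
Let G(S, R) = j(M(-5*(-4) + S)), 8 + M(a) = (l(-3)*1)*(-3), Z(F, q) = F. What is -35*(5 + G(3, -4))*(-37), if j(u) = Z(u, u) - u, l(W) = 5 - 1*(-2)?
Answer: 6475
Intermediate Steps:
l(W) = 7 (l(W) = 5 + 2 = 7)
M(a) = -29 (M(a) = -8 + (7*1)*(-3) = -8 + 7*(-3) = -8 - 21 = -29)
j(u) = 0 (j(u) = u - u = 0)
G(S, R) = 0
-35*(5 + G(3, -4))*(-37) = -35*(5 + 0)*(-37) = -35*5*(-37) = -175*(-37) = 6475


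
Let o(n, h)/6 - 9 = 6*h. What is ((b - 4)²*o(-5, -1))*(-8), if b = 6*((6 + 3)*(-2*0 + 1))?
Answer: -360000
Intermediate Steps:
o(n, h) = 54 + 36*h (o(n, h) = 54 + 6*(6*h) = 54 + 36*h)
b = 54 (b = 6*(9*(0 + 1)) = 6*(9*1) = 6*9 = 54)
((b - 4)²*o(-5, -1))*(-8) = ((54 - 4)²*(54 + 36*(-1)))*(-8) = (50²*(54 - 36))*(-8) = (2500*18)*(-8) = 45000*(-8) = -360000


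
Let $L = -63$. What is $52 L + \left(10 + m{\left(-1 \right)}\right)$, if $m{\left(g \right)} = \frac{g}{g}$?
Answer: $-3265$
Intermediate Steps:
$m{\left(g \right)} = 1$
$52 L + \left(10 + m{\left(-1 \right)}\right) = 52 \left(-63\right) + \left(10 + 1\right) = -3276 + 11 = -3265$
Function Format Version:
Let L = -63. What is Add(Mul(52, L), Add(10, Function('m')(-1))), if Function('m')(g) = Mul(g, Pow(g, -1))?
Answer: -3265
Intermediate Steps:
Function('m')(g) = 1
Add(Mul(52, L), Add(10, Function('m')(-1))) = Add(Mul(52, -63), Add(10, 1)) = Add(-3276, 11) = -3265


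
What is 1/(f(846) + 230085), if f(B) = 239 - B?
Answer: 1/229478 ≈ 4.3577e-6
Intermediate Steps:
1/(f(846) + 230085) = 1/((239 - 1*846) + 230085) = 1/((239 - 846) + 230085) = 1/(-607 + 230085) = 1/229478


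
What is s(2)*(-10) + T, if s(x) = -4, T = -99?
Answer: -59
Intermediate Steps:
s(2)*(-10) + T = -4*(-10) - 99 = 40 - 99 = -59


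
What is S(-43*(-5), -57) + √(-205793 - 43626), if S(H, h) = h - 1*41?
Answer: -98 + I*√249419 ≈ -98.0 + 499.42*I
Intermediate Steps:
S(H, h) = -41 + h (S(H, h) = h - 41 = -41 + h)
S(-43*(-5), -57) + √(-205793 - 43626) = (-41 - 57) + √(-205793 - 43626) = -98 + √(-249419) = -98 + I*√249419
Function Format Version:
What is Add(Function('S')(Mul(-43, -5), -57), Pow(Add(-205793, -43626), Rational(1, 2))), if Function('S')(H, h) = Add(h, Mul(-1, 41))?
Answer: Add(-98, Mul(I, Pow(249419, Rational(1, 2)))) ≈ Add(-98.000, Mul(499.42, I))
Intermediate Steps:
Function('S')(H, h) = Add(-41, h) (Function('S')(H, h) = Add(h, -41) = Add(-41, h))
Add(Function('S')(Mul(-43, -5), -57), Pow(Add(-205793, -43626), Rational(1, 2))) = Add(Add(-41, -57), Pow(Add(-205793, -43626), Rational(1, 2))) = Add(-98, Pow(-249419, Rational(1, 2))) = Add(-98, Mul(I, Pow(249419, Rational(1, 2))))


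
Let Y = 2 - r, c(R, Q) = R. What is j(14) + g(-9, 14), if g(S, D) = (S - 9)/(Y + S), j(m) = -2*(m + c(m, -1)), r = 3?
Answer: -271/5 ≈ -54.200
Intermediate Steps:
j(m) = -4*m (j(m) = -2*(m + m) = -4*m)
Y = -1 (Y = 2 - 1*3 = 2 - 3 = -1)
g(S, D) = (-9 + S)/(-1 + S) (g(S, D) = (S - 9)/(-1 + S) = (-9 + S)/(-1 + S))
j(14) + g(-9, 14) = -4*14 + (-9 - 9)/(-1 - 9) = -56 - 18/(-10) = -56 - ⅒*(-18) = -56 + 9/5 = -271/5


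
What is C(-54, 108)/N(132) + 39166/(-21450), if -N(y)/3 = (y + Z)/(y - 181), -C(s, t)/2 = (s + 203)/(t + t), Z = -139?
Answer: 1613761/1158300 ≈ 1.3932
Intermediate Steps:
C(s, t) = -(203 + s)/t (C(s, t) = -2*(s + 203)/(t + t) = -2*(203 + s)/(2*t) = -2*(203 + s)*1/(2*t) = -(203 + s)/t)
N(y) = -3*(-139 + y)/(-181 + y) (N(y) = -3*(y - 139)/(y - 181) = -3*(-139 + y)/(-181 + y))
C(-54, 108)/N(132) + 39166/(-21450) = ((-203 - 1*(-54))/108)/((3*(139 - 1*132)/(-181 + 132))) + 39166/(-21450) = ((-203 + 54)/108)/((3*(139 - 132)/(-49))) + 39166*(-1/21450) = ((1/108)*(-149))/((3*(-1/49)*7)) - 19583/10725 = -149/(108*(-3/7)) - 19583/10725 = -149/108*(-7/3) - 19583/10725 = 1043/324 - 19583/10725 = 1613761/1158300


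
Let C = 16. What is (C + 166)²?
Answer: 33124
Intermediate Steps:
(C + 166)² = (16 + 166)² = 182² = 33124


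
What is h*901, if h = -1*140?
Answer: -126140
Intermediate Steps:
h = -140
h*901 = -140*901 = -126140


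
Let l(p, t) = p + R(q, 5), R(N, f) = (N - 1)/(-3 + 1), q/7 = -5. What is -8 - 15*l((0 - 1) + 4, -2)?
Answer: -323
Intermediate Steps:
q = -35 (q = 7*(-5) = -35)
R(N, f) = 1/2 - N/2 (R(N, f) = (-1 + N)/(-2) = (-1 + N)*(-1/2) = 1/2 - N/2)
l(p, t) = 18 + p (l(p, t) = p + (1/2 - 1/2*(-35)) = p + (1/2 + 35/2) = p + 18 = 18 + p)
-8 - 15*l((0 - 1) + 4, -2) = -8 - 15*(18 + ((0 - 1) + 4)) = -8 - 15*(18 + (-1 + 4)) = -8 - 15*(18 + 3) = -8 - 15*21 = -8 - 315 = -323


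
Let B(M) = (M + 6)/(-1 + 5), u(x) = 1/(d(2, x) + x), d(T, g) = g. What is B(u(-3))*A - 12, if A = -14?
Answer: -389/12 ≈ -32.417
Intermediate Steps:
u(x) = 1/(2*x) (u(x) = 1/(x + x) = 1/(2*x))
B(M) = 3/2 + M/4 (B(M) = (6 + M)/4 = (6 + M)*(¼) = 3/2 + M/4)
B(u(-3))*A - 12 = (3/2 + ((½)/(-3))/4)*(-14) - 12 = (3/2 + ((½)*(-⅓))/4)*(-14) - 12 = (3/2 + (¼)*(-⅙))*(-14) - 12 = (3/2 - 1/24)*(-14) - 12 = (35/24)*(-14) - 12 = -245/12 - 12 = -389/12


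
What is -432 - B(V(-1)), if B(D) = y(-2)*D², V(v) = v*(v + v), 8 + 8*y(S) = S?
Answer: -427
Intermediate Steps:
y(S) = -1 + S/8
V(v) = 2*v² (V(v) = v*(2*v) = 2*v²)
B(D) = -5*D²/4 (B(D) = (-1 + (⅛)*(-2))*D² = (-1 - ¼)*D² = -5*D²/4)
-432 - B(V(-1)) = -432 - (-5)*(2*(-1)²)²/4 = -432 - (-5)*(2*1)²/4 = -432 - (-5)*2²/4 = -432 - (-5)*4/4 = -432 - 1*(-5) = -432 + 5 = -427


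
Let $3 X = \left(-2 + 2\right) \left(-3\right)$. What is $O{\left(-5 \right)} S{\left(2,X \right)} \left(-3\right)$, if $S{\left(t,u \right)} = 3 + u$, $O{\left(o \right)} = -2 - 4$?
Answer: $54$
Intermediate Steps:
$O{\left(o \right)} = -6$
$X = 0$ ($X = \frac{\left(-2 + 2\right) \left(-3\right)}{3} = \frac{0 \left(-3\right)}{3} = \frac{1}{3} \cdot 0 = 0$)
$O{\left(-5 \right)} S{\left(2,X \right)} \left(-3\right) = - 6 \left(3 + 0\right) \left(-3\right) = \left(-6\right) 3 \left(-3\right) = \left(-18\right) \left(-3\right) = 54$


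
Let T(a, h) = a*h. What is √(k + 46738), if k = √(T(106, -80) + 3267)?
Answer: √(46738 + I*√5213) ≈ 216.19 + 0.167*I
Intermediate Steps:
k = I*√5213 (k = √(106*(-80) + 3267) = √(-8480 + 3267) = √(-5213) = I*√5213 ≈ 72.201*I)
√(k + 46738) = √(I*√5213 + 46738) = √(46738 + I*√5213)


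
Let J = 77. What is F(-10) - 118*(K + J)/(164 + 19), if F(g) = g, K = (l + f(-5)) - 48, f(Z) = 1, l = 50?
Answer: -11270/183 ≈ -61.585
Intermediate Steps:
K = 3 (K = (50 + 1) - 48 = 51 - 48 = 3)
F(-10) - 118*(K + J)/(164 + 19) = -10 - 118*(3 + 77)/(164 + 19) = -10 - 9440/183 = -11270/183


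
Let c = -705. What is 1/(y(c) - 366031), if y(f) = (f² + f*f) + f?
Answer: 1/627314 ≈ 1.5941e-6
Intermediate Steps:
y(f) = f + 2*f² (y(f) = (f² + f²) + f = 2*f² + f = f + 2*f²)
1/(y(c) - 366031) = 1/(-705*(1 + 2*(-705)) - 366031) = 1/(-705*(1 - 1410) - 366031) = 1/(-705*(-1409) - 366031) = 1/(993345 - 366031) = 1/627314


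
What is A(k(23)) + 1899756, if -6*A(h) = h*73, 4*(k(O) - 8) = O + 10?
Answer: 45589399/24 ≈ 1.8996e+6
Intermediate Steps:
k(O) = 21/2 + O/4 (k(O) = 8 + (O + 10)/4 = 8 + (10 + O)/4 = 8 + (5/2 + O/4) = 21/2 + O/4)
A(h) = -73*h/6 (A(h) = -h*73/6 = -73*h/6)
A(k(23)) + 1899756 = -73*(21/2 + (¼)*23)/6 + 1899756 = -73*(21/2 + 23/4)/6 + 1899756 = -73/6*65/4 + 1899756 = -4745/24 + 1899756 = 45589399/24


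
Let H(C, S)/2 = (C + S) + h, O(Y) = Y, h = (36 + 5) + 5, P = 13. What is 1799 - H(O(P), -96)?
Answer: 1873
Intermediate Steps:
h = 46 (h = 41 + 5 = 46)
H(C, S) = 92 + 2*C + 2*S (H(C, S) = 2*((C + S) + 46) = 2*(46 + C + S) = 92 + 2*C + 2*S)
1799 - H(O(P), -96) = 1799 - (92 + 2*13 + 2*(-96)) = 1799 - (92 + 26 - 192) = 1799 - 1*(-74) = 1799 + 74 = 1873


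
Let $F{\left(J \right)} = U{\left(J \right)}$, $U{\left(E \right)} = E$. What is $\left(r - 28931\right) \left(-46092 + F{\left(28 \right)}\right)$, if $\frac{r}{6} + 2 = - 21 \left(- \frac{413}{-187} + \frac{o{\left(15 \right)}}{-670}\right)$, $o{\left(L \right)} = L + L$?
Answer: $\frac{16861391255248}{12529} \approx 1.3458 \cdot 10^{9}$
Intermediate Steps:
$F{\left(J \right)} = J$
$o{\left(L \right)} = 2 L$
$r = - \frac{3566208}{12529}$ ($r = -12 + 6 \left(- 21 \left(- \frac{413}{-187} + \frac{2 \cdot 15}{-670}\right)\right) = -12 + 6 \left(- 21 \left(\left(-413\right) \left(- \frac{1}{187}\right) + 30 \left(- \frac{1}{670}\right)\right)\right) = -12 + 6 \left(- 21 \left(\frac{413}{187} - \frac{3}{67}\right)\right) = -12 + 6 \left(\left(-21\right) \frac{27110}{12529}\right) = -12 + 6 \left(- \frac{569310}{12529}\right) = -12 - \frac{3415860}{12529} = - \frac{3566208}{12529} \approx -284.64$)
$\left(r - 28931\right) \left(-46092 + F{\left(28 \right)}\right) = \left(- \frac{3566208}{12529} - 28931\right) \left(-46092 + 28\right) = \left(- \frac{366042707}{12529}\right) \left(-46064\right) = \frac{16861391255248}{12529}$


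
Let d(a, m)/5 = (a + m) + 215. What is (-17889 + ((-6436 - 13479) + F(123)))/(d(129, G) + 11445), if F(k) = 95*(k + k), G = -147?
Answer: -7217/6215 ≈ -1.1612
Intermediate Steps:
F(k) = 190*k (F(k) = 95*(2*k) = 190*k)
d(a, m) = 1075 + 5*a + 5*m (d(a, m) = 5*((a + m) + 215) = 5*(215 + a + m) = 1075 + 5*a + 5*m)
(-17889 + ((-6436 - 13479) + F(123)))/(d(129, G) + 11445) = (-17889 + ((-6436 - 13479) + 190*123))/((1075 + 5*129 + 5*(-147)) + 11445) = (-17889 + (-19915 + 23370))/((1075 + 645 - 735) + 11445) = (-17889 + 3455)/(985 + 11445) = -14434/12430 = -14434*1/12430 = -7217/6215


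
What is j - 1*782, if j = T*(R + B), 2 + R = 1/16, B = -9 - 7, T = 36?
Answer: -5711/4 ≈ -1427.8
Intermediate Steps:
B = -16
R = -31/16 (R = -2 + 1/16 = -31/16 ≈ -1.9375)
j = -2583/4 (j = 36*(-31/16 - 16) = 36*(-287/16) = -2583/4 ≈ -645.75)
j - 1*782 = -2583/4 - 1*782 = -2583/4 - 782 = -5711/4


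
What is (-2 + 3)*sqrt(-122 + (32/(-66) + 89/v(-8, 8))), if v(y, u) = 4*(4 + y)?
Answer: I*sqrt(2231097)/132 ≈ 11.316*I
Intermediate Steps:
v(y, u) = 16 + 4*y
(-2 + 3)*sqrt(-122 + (32/(-66) + 89/v(-8, 8))) = (-2 + 3)*sqrt(-122 + (32/(-66) + 89/(16 + 4*(-8)))) = 1*sqrt(-122 + (32*(-1/66) + 89/(16 - 32))) = 1*sqrt(-122 + (-16/33 + 89/(-16))) = 1*sqrt(-122 + (-16/33 + 89*(-1/16))) = 1*sqrt(-122 + (-16/33 - 89/16)) = 1*sqrt(-122 - 3193/528) = 1*sqrt(-67609/528) = 1*(I*sqrt(2231097)/132) = I*sqrt(2231097)/132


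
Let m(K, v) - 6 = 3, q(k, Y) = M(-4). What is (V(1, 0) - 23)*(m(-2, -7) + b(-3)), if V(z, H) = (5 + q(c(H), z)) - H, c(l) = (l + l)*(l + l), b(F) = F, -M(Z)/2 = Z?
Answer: -60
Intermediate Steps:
M(Z) = -2*Z
c(l) = 4*l² (c(l) = (2*l)*(2*l) = 4*l²)
q(k, Y) = 8 (q(k, Y) = -2*(-4) = 8)
m(K, v) = 9 (m(K, v) = 6 + 3 = 9)
V(z, H) = 13 - H (V(z, H) = (5 + 8) - H = 13 - H)
(V(1, 0) - 23)*(m(-2, -7) + b(-3)) = ((13 - 1*0) - 23)*(9 - 3) = ((13 + 0) - 23)*6 = (13 - 23)*6 = -10*6 = -60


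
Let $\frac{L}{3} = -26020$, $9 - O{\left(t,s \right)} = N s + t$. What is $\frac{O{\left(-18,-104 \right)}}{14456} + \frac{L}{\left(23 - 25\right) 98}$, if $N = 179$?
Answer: $\frac{283022347}{708344} \approx 399.55$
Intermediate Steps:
$O{\left(t,s \right)} = 9 - t - 179 s$ ($O{\left(t,s \right)} = 9 - \left(179 s + t\right) = 9 - \left(t + 179 s\right) = 9 - t - 179 s$)
$L = -78060$ ($L = 3 \left(-26020\right) = -78060$)
$\frac{O{\left(-18,-104 \right)}}{14456} + \frac{L}{\left(23 - 25\right) 98} = \frac{9 - -18 - -18616}{14456} - \frac{78060}{\left(23 - 25\right) 98} = \left(9 + 18 + 18616\right) \frac{1}{14456} - \frac{78060}{\left(-2\right) 98} = 18643 \cdot \frac{1}{14456} - \frac{78060}{-196} = \frac{18643}{14456} - - \frac{19515}{49} = \frac{18643}{14456} + \frac{19515}{49} = \frac{283022347}{708344}$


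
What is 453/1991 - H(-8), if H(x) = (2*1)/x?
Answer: 3803/7964 ≈ 0.47752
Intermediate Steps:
H(x) = 2/x
453/1991 - H(-8) = 453/1991 - 2/(-8) = 453*(1/1991) - 2*(-1)/8 = 453/1991 - 1*(-¼) = 453/1991 + ¼ = 3803/7964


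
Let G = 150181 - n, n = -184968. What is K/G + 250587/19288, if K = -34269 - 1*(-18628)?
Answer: 83682298855/6464353912 ≈ 12.945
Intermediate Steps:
K = -15641 (K = -34269 + 18628 = -15641)
G = 335149 (G = 150181 - 1*(-184968) = 150181 + 184968 = 335149)
K/G + 250587/19288 = -15641/335149 + 250587/19288 = 83682298855/6464353912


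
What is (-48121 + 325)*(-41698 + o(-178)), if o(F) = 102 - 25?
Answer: 1989317316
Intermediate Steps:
o(F) = 77
(-48121 + 325)*(-41698 + o(-178)) = (-48121 + 325)*(-41698 + 77) = -47796*(-41621) = 1989317316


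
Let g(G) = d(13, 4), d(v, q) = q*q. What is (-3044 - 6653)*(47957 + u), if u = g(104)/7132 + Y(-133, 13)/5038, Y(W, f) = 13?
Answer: -4177331618086573/8982754 ≈ -4.6504e+8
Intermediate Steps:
d(v, q) = q²
g(G) = 16 (g(G) = 4² = 16)
u = 43331/8982754 (u = 16/7132 + 13/5038 = 16*(1/7132) + 13*(1/5038) = 4/1783 + 13/5038 = 43331/8982754 ≈ 0.0048238)
(-3044 - 6653)*(47957 + u) = (-3044 - 6653)*(47957 + 43331/8982754) = -9697*430785976909/8982754 = -4177331618086573/8982754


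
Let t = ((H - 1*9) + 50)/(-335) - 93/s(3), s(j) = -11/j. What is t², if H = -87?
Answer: 8830548841/13579225 ≈ 650.30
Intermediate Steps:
t = 93971/3685 (t = ((-87 - 1*9) + 50)/(-335) - 93/((-11/3)) = ((-87 - 9) + 50)*(-1/335) - 93/((-11*⅓)) = (-96 + 50)*(-1/335) - 93/(-11/3) = -46*(-1/335) - 93*(-3/11) = 46/335 + 279/11 = 93971/3685 ≈ 25.501)
t² = (93971/3685)² = 8830548841/13579225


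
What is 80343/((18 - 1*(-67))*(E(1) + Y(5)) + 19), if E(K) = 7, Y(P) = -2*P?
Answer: -80343/236 ≈ -340.44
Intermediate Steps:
80343/((18 - 1*(-67))*(E(1) + Y(5)) + 19) = 80343/((18 - 1*(-67))*(7 - 2*5) + 19) = 80343/((18 + 67)*(7 - 10) + 19) = 80343/(85*(-3) + 19) = 80343/(-255 + 19) = 80343/(-236) = 80343*(-1/236) = -80343/236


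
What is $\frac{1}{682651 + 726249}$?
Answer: $\frac{1}{1408900} \approx 7.0977 \cdot 10^{-7}$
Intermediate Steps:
$\frac{1}{682651 + 726249} = \frac{1}{1408900}$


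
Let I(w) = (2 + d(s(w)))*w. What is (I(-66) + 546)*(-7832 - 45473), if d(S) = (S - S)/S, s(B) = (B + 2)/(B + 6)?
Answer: -22068270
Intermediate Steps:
s(B) = (2 + B)/(6 + B)
d(S) = 0 (d(S) = 0/S = 0)
I(w) = 2*w (I(w) = (2 + 0)*w = 2*w)
(I(-66) + 546)*(-7832 - 45473) = (2*(-66) + 546)*(-7832 - 45473) = (-132 + 546)*(-53305) = 414*(-53305) = -22068270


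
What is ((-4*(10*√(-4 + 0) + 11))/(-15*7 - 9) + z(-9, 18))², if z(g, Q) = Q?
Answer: 121856/361 + 83840*I/3249 ≈ 337.55 + 25.805*I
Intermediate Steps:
((-4*(10*√(-4 + 0) + 11))/(-15*7 - 9) + z(-9, 18))² = ((-4*(10*√(-4 + 0) + 11))/(-15*7 - 9) + 18)² = ((-4*(10*√(-4) + 11))/(-105 - 9) + 18)² = (-4*(10*(2*I) + 11)/(-114) + 18)² = (-4*(20*I + 11)*(-1/114) + 18)² = (-4*(11 + 20*I)*(-1/114) + 18)² = ((-44 - 80*I)*(-1/114) + 18)² = ((22/57 + 40*I/57) + 18)² = (1048/57 + 40*I/57)²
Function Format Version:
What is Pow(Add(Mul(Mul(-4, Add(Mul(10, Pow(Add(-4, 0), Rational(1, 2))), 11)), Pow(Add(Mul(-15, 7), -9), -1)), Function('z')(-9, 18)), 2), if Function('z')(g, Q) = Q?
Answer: Add(Rational(121856, 361), Mul(Rational(83840, 3249), I)) ≈ Add(337.55, Mul(25.805, I))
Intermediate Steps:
Pow(Add(Mul(Mul(-4, Add(Mul(10, Pow(Add(-4, 0), Rational(1, 2))), 11)), Pow(Add(Mul(-15, 7), -9), -1)), Function('z')(-9, 18)), 2) = Pow(Add(Mul(Mul(-4, Add(Mul(10, Pow(Add(-4, 0), Rational(1, 2))), 11)), Pow(Add(Mul(-15, 7), -9), -1)), 18), 2) = Pow(Add(Mul(Mul(-4, Add(Mul(10, Pow(-4, Rational(1, 2))), 11)), Pow(Add(-105, -9), -1)), 18), 2) = Pow(Add(Mul(Mul(-4, Add(Mul(10, Mul(2, I)), 11)), Pow(-114, -1)), 18), 2) = Pow(Add(Mul(Mul(-4, Add(Mul(20, I), 11)), Rational(-1, 114)), 18), 2) = Pow(Add(Mul(Mul(-4, Add(11, Mul(20, I))), Rational(-1, 114)), 18), 2) = Pow(Add(Mul(Add(-44, Mul(-80, I)), Rational(-1, 114)), 18), 2) = Pow(Add(Add(Rational(22, 57), Mul(Rational(40, 57), I)), 18), 2) = Pow(Add(Rational(1048, 57), Mul(Rational(40, 57), I)), 2)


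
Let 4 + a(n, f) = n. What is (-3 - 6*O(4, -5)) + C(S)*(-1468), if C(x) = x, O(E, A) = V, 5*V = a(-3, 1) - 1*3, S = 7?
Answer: -10267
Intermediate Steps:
a(n, f) = -4 + n
V = -2 (V = ((-4 - 3) - 1*3)/5 = (-7 - 3)/5 = (⅕)*(-10) = -2)
O(E, A) = -2
(-3 - 6*O(4, -5)) + C(S)*(-1468) = (-3 - 6*(-2)) + 7*(-1468) = (-3 + 12) - 10276 = 9 - 10276 = -10267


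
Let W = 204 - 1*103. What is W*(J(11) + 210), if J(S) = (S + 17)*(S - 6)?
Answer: 35350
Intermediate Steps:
W = 101 (W = 204 - 103 = 101)
J(S) = (-6 + S)*(17 + S) (J(S) = (17 + S)*(-6 + S) = (-6 + S)*(17 + S))
W*(J(11) + 210) = 101*((-102 + 11² + 11*11) + 210) = 101*((-102 + 121 + 121) + 210) = 101*(140 + 210) = 101*350 = 35350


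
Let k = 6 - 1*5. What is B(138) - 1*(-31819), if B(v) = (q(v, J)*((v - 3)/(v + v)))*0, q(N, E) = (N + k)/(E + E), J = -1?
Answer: 31819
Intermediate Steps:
k = 1 (k = 6 - 5 = 1)
q(N, E) = (1 + N)/(2*E) (q(N, E) = (N + 1)/(E + E) = (1 + N)/((2*E)) = (1 + N)*(1/(2*E)) = (1 + N)/(2*E))
B(v) = 0 (B(v) = (((½)*(1 + v)/(-1))*((v - 3)/(v + v)))*0 = (((½)*(-1)*(1 + v))*((-3 + v)/((2*v))))*0 = ((-½ - v/2)*((-3 + v)*(1/(2*v))))*0 = ((-½ - v/2)*((-3 + v)/(2*v)))*0 = ((-3 + v)*(-½ - v/2)/(2*v))*0 = 0)
B(138) - 1*(-31819) = 0 - 1*(-31819) = 0 + 31819 = 31819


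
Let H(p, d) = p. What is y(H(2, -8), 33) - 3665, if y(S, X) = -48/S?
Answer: -3689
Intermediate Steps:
y(H(2, -8), 33) - 3665 = -48/2 - 3665 = -48*½ - 3665 = -24 - 3665 = -3689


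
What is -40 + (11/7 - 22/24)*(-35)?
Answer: -755/12 ≈ -62.917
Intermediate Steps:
-40 + (11/7 - 22/24)*(-35) = -40 + (11*(⅐) - 22*1/24)*(-35) = -40 + (11/7 - 11/12)*(-35) = -40 + (55/84)*(-35) = -40 - 275/12 = -755/12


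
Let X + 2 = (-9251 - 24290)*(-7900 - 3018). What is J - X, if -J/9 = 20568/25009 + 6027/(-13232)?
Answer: -121182781582978765/330919088 ≈ -3.6620e+8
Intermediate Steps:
X = 366200636 (X = -2 + (-9251 - 24290)*(-7900 - 3018) = -2 - 33541*(-10918) = -2 + 366200638 = 366200636)
J = -1092838797/330919088 (J = -9*(20568/25009 + 6027/(-13232)) = -9*(20568*(1/25009) + 6027*(-1/13232)) = -9*(20568/25009 - 6027/13232) = -9*121426533/330919088 = -1092838797/330919088 ≈ -3.3024)
J - X = -1092838797/330919088 - 1*366200636 = -1092838797/330919088 - 366200636 = -121182781582978765/330919088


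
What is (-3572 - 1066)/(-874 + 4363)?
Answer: -1546/1163 ≈ -1.3293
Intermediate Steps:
(-3572 - 1066)/(-874 + 4363) = -4638/3489 = -4638*1/3489 = -1546/1163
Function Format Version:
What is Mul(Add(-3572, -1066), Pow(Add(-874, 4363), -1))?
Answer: Rational(-1546, 1163) ≈ -1.3293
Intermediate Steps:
Mul(Add(-3572, -1066), Pow(Add(-874, 4363), -1)) = Mul(-4638, Pow(3489, -1)) = Mul(-4638, Rational(1, 3489)) = Rational(-1546, 1163)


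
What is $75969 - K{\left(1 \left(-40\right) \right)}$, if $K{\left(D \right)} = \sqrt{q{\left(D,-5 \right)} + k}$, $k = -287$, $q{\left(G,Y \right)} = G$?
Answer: $75969 - i \sqrt{327} \approx 75969.0 - 18.083 i$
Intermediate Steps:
$K{\left(D \right)} = \sqrt{-287 + D}$ ($K{\left(D \right)} = \sqrt{D - 287} = \sqrt{-287 + D}$)
$75969 - K{\left(1 \left(-40\right) \right)} = 75969 - \sqrt{-287 + 1 \left(-40\right)} = 75969 - \sqrt{-287 - 40} = 75969 - \sqrt{-327} = 75969 - i \sqrt{327}$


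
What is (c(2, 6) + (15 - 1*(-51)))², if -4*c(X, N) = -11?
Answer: 75625/16 ≈ 4726.6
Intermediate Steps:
c(X, N) = 11/4 (c(X, N) = -¼*(-11) = 11/4)
(c(2, 6) + (15 - 1*(-51)))² = (11/4 + (15 - 1*(-51)))² = (11/4 + (15 + 51))² = (11/4 + 66)² = (275/4)² = 75625/16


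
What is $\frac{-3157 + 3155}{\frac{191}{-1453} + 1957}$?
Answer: $- \frac{1453}{1421665} \approx -0.001022$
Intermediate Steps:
$\frac{-3157 + 3155}{\frac{191}{-1453} + 1957} = - \frac{2}{191 \left(- \frac{1}{1453}\right) + 1957} = - \frac{2}{- \frac{191}{1453} + 1957} = - \frac{2}{\frac{2843330}{1453}} = \left(-2\right) \frac{1453}{2843330} = - \frac{1453}{1421665}$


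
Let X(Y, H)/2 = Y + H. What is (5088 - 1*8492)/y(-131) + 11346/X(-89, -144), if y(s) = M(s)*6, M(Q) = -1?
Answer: 379547/699 ≈ 542.99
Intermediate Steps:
X(Y, H) = 2*H + 2*Y (X(Y, H) = 2*(Y + H) = 2*(H + Y) = 2*H + 2*Y)
y(s) = -6 (y(s) = -1*6 = -6)
(5088 - 1*8492)/y(-131) + 11346/X(-89, -144) = (5088 - 1*8492)/(-6) + 11346/(2*(-144) + 2*(-89)) = (5088 - 8492)*(-⅙) + 11346/(-288 - 178) = -3404*(-⅙) + 11346/(-466) = 1702/3 + 11346*(-1/466) = 1702/3 - 5673/233 = 379547/699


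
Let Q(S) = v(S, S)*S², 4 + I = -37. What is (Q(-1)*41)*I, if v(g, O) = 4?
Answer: -6724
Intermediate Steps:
I = -41 (I = -4 - 37 = -41)
Q(S) = 4*S²
(Q(-1)*41)*I = ((4*(-1)²)*41)*(-41) = ((4*1)*41)*(-41) = (4*41)*(-41) = 164*(-41) = -6724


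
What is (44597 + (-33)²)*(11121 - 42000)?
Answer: -1410737994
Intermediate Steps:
(44597 + (-33)²)*(11121 - 42000) = (44597 + 1089)*(-30879) = 45686*(-30879) = -1410737994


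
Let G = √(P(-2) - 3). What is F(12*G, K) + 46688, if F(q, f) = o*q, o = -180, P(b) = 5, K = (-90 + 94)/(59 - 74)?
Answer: 46688 - 2160*√2 ≈ 43633.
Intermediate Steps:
K = -4/15 (K = 4/(-15) = 4*(-1/15) = -4/15 ≈ -0.26667)
G = √2 (G = √(5 - 3) = √2 ≈ 1.4142)
F(q, f) = -180*q
F(12*G, K) + 46688 = -2160*√2 + 46688 = 46688 - 2160*√2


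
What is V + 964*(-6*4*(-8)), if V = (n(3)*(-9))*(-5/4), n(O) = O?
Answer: 740487/4 ≈ 1.8512e+5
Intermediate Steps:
V = 135/4 (V = (3*(-9))*(-5/4) = -(-135)/4 = -27*(-5/4) = 135/4 ≈ 33.750)
V + 964*(-6*4*(-8)) = 135/4 + 964*(-6*4*(-8)) = 135/4 + 964*(-24*(-8)) = 135/4 + 964*192 = 135/4 + 185088 = 740487/4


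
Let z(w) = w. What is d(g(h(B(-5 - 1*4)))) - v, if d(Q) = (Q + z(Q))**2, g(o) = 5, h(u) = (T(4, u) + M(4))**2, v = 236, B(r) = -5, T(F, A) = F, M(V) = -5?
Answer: -136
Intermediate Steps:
h(u) = 1 (h(u) = (4 - 5)**2 = (-1)**2 = 1)
d(Q) = 4*Q**2 (d(Q) = (Q + Q)**2 = (2*Q)**2 = 4*Q**2)
d(g(h(B(-5 - 1*4)))) - v = 4*5**2 - 1*236 = 4*25 - 236 = 100 - 236 = -136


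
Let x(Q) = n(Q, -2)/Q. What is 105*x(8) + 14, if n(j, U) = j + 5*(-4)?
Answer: -287/2 ≈ -143.50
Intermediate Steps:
n(j, U) = -20 + j (n(j, U) = j - 20 = -20 + j)
x(Q) = (-20 + Q)/Q
105*x(8) + 14 = 105*((-20 + 8)/8) + 14 = 105*((1/8)*(-12)) + 14 = 105*(-3/2) + 14 = -315/2 + 14 = -287/2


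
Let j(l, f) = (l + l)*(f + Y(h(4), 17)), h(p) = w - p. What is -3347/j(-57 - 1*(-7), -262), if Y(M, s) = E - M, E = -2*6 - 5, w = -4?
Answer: -3347/27100 ≈ -0.12351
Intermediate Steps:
E = -17 (E = -12 - 5 = -17)
h(p) = -4 - p
Y(M, s) = -17 - M
j(l, f) = 2*l*(-9 + f) (j(l, f) = (l + l)*(f + (-17 - (-4 - 1*4))) = (2*l)*(f + (-17 - (-4 - 4))) = (2*l)*(f + (-17 - 1*(-8))) = (2*l)*(f + (-17 + 8)) = (2*l)*(f - 9) = (2*l)*(-9 + f) = 2*l*(-9 + f))
-3347/j(-57 - 1*(-7), -262) = -3347*1/(2*(-57 - 1*(-7))*(-9 - 262)) = -3347*(-1/(542*(-57 + 7))) = -3347/(2*(-50)*(-271)) = -3347/27100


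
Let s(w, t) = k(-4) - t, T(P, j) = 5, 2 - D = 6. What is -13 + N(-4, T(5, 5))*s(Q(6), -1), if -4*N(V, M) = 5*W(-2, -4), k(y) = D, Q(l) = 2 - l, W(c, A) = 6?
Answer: 19/2 ≈ 9.5000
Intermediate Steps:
D = -4 (D = 2 - 1*6 = 2 - 6 = -4)
k(y) = -4
s(w, t) = -4 - t
N(V, M) = -15/2 (N(V, M) = -5*6/4 = -¼*30 = -15/2)
-13 + N(-4, T(5, 5))*s(Q(6), -1) = -13 - 15*(-4 - 1*(-1))/2 = -13 - 15*(-4 + 1)/2 = -13 - 15/2*(-3) = -13 + 45/2 = 19/2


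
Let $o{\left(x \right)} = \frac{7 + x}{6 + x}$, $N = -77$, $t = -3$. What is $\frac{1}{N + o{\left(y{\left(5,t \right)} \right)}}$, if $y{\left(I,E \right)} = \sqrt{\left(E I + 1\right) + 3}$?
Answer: $\frac{- \sqrt{11} + 6 i}{- 455 i + 76 \sqrt{11}} \approx -0.01318 + 1.2258 \cdot 10^{-5} i$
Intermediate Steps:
$y{\left(I,E \right)} = \sqrt{4 + E I}$ ($y{\left(I,E \right)} = \sqrt{\left(1 + E I\right) + 3} = \sqrt{4 + E I}$)
$o{\left(x \right)} = \frac{7 + x}{6 + x}$
$\frac{1}{N + o{\left(y{\left(5,t \right)} \right)}} = \frac{1}{-77 + \frac{7 + \sqrt{4 - 15}}{6 + \sqrt{4 - 15}}} = \frac{1}{-77 + \frac{7 + \sqrt{-11}}{6 + \sqrt{-11}}} = \frac{1}{-77 + \frac{7 + i \sqrt{11}}{6 + i \sqrt{11}}}$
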